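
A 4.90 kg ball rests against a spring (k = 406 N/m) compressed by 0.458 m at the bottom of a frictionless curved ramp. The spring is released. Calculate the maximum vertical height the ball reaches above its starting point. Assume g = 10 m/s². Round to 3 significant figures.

h = 0.869 m

All spring PE becomes gravitational PE at the highest point: ½kx² = mgh
h = kx²/(2mg) = (406)(0.458)²/(2 × 4.90 × 10) = 0.8690 m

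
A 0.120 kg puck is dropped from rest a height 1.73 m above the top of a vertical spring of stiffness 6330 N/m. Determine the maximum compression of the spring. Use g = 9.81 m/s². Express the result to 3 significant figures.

x = 0.0256 m

Measuring PE from the top of the relaxed spring, at max compression the puck has dropped H + x with zero KE, so:
mg(H + x) = ½kx²
½(6330)x² − (0.120)(9.81)x − (0.120)(9.81)(1.73) = 0
3165x² − 1.177x − 2.037 = 0
x = [1.177 + √(1.386 + 25783)]/(2 × 3165) = 0.02555 m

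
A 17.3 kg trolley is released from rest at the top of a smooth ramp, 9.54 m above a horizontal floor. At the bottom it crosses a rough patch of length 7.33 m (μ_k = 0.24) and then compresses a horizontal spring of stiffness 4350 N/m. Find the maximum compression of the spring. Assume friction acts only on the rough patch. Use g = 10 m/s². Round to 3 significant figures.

x = 0.787 m

Initial energy: E₁ = mgh = (17.3)(10)(9.54) = 1650.4 J
Friction removes W_f = μ_k mg d = (0.24)(17.3)(10)(7.33) = 304.3 J
Energy reaching the spring: E = 1650.4 − 304.3 = 1346.1 J
At max compression ½kx² = E ⇒ x = √(2E/k) = √(2 × 1346.1/4350) = 0.7867 m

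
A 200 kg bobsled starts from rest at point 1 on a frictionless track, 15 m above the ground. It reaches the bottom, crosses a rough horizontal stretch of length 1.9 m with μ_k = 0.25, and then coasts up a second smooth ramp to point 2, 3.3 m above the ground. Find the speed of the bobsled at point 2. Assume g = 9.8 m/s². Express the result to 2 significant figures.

Energy at 1: mgh₁ = (200)(9.8)(15) = 29400 J
Friction loss: W_f = μ_k mg d = 931.0 J
At 2: ½mv² + mgh₂ = mgh₁ − W_f
½mv² = 29400 − 931.0 − 6468.0 = 22001 J
v = √(2 × 22001/200) = 14.83 m/s

v = 15 m/s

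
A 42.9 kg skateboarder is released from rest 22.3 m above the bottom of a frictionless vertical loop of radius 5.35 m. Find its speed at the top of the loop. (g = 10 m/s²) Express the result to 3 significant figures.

Energy conservation: mgh = ½mv_top² + mg(2r)
v_top² = 2g(h − 2r) = 2(10)(22.3 − 10.70) = 232.0
v_top = 15.23 m/s

v = 15.2 m/s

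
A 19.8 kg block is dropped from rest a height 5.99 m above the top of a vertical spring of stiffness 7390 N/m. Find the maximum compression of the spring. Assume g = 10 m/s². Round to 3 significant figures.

Take the reference level at the top of the uncompressed spring. At max compression the block has fallen H + x and is momentarily at rest:
mg(H + x) = ½kx²
½(7390)x² − (19.8)(10)x − (19.8)(10)(5.99) = 0
3695x² − 198.0x − 1186 = 0
x = [198.0 + √(39204 + 1.7529e+07)]/(2 × 3695) = 0.5940 m

x = 0.594 m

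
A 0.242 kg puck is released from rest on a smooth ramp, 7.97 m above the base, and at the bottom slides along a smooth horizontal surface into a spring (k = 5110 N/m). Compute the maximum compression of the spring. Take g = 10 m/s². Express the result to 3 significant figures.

x = 0.0869 m

Gravitational PE at the top equals spring PE at max compression: mgh = ½kx²
x = √(2mgh/k) = √(2 × 0.242 × 10 × 7.97 / 5110) = 0.08688 m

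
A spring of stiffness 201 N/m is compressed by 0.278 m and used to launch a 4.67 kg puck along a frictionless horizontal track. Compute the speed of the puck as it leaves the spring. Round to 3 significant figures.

The puck leaves the spring when the spring is at natural length, so ½kx² = ½mv²
v = x√(k/m) = 0.278 × √(201/4.67) = 1.824 m/s

v = 1.82 m/s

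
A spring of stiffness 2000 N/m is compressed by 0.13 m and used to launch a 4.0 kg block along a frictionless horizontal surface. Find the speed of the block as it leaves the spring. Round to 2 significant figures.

Conservation of energy: ½kx² = ½mv²
v = x√(k/m) = 0.13 × √(2000/4.0) = 2.907 m/s

v = 2.9 m/s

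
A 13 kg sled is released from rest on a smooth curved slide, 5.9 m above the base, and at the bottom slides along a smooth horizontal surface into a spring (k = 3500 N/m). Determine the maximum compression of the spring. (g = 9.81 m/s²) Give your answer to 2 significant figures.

x = 0.66 m

Energy conservation (no friction) from release to max compression: mgh = ½kx²
x = √(2mgh/k) = √(2 × 13 × 9.81 × 5.9 / 3500) = 0.6557 m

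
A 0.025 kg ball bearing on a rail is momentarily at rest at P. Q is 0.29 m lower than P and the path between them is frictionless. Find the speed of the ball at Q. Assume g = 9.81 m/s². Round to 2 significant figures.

v = 2.4 m/s

Equating total energy at the two states: mgh = ½mv²
v = √(2gh) = √(2 × 9.81 × 0.29) = √5.6898 = 2.385 m/s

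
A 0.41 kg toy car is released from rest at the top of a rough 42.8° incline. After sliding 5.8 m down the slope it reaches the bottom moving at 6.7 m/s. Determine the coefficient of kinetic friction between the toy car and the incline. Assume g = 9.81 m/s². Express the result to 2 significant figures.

μ_k = 0.39

mgh = ½mv² + μ_k (mg cosθ) L, with h = L sinθ
mgL sinθ = 15.850 J; ½mv² = 9.2025 J
W_f = 15.850 − 9.2025 = 6.648 J
μ_k = W_f/(mg cosθ · L) = 6.648/(2.951 × 5.8) = 0.3884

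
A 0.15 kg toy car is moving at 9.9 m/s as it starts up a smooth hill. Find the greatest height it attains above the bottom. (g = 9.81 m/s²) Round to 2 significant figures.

By energy conservation, ½mv² = mgh
h = v²/(2g) = 9.9²/(2 × 9.81) = 4.995 m

h = 5.0 m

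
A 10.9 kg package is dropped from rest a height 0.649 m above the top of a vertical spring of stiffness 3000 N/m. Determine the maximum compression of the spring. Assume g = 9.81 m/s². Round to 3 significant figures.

x = 0.254 m

Take the reference level at the top of the uncompressed spring. At max compression the package has fallen H + x and is momentarily at rest:
mg(H + x) = ½kx²
½(3000)x² − (10.9)(9.81)x − (10.9)(9.81)(0.649) = 0
1500x² − 106.9x − 69.40 = 0
x = [106.9 + √(11434 + 416382)]/(2 × 1500) = 0.2537 m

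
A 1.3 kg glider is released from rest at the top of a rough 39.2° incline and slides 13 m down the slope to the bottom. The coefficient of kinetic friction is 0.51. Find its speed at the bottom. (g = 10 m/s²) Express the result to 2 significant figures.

Work–energy: mg(L sinθ) − μ_k(mg cosθ)L = ½mv²
mgh = mgL sinθ = (1.3)(10)(13)sin39.2° = 106.81 J
W_f = μ_k mg cosθ · L = (0.51)(1.3)(10)cos39.2°·13 = 66.79 J
½mv² = 106.81 − 66.79 = 40.020 J
v = √(2 × 40.020/1.3) = 7.847 m/s

v = 7.8 m/s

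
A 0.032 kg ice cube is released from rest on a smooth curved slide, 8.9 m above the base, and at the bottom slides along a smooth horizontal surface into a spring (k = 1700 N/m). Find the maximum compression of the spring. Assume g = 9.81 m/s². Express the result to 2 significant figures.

Gravitational PE at the top equals spring PE at max compression: mgh = ½kx²
x = √(2mgh/k) = √(2 × 0.032 × 9.81 × 8.9 / 1700) = 0.05733 m

x = 0.057 m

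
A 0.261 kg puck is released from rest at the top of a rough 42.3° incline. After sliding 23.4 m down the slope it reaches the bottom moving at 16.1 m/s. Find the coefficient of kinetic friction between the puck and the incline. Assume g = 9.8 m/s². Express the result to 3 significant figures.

Energy balance down the incline: mg L sinθ − ½mv² = μ_k (mg cosθ) L
mgL sinθ = 40.281 J; ½mv² = 33.827 J
W_f = 40.281 − 33.827 = 6.455 J
μ_k = W_f/(mg cosθ · L) = 6.455/(1.892 × 23.4) = 0.1458

μ_k = 0.146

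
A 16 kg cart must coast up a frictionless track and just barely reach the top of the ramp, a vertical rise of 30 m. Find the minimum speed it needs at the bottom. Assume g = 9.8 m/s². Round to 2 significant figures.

At the top it is momentarily at rest, so all KE converts to PE: ½mv² = mgh
v = √(2gh) = √(2 × 9.8 × 30) = 24.25 m/s

v = 24 m/s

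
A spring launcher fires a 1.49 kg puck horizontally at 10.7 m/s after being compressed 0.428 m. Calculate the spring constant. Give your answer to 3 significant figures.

k = 931 N/m

½kx² = ½mv²
k = mv²/x² = (1.49)(10.7)²/(0.428)² = 931.2 N/m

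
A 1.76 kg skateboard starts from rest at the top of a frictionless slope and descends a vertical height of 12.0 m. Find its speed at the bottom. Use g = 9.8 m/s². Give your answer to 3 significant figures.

Energy conservation between the two points: mgh = ½mv²
v = √(2gh) = √(2 × 9.8 × 12.0) = √235.20 = 15.34 m/s

v = 15.3 m/s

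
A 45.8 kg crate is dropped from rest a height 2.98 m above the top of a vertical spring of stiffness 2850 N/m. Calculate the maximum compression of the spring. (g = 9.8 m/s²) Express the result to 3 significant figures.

x = 1.14 m

Let x be the compression. The total drop is H + x, and the crate is instantaneously at rest at max compression, so energy conservation gives:
mg(H + x) = ½kx²
½(2850)x² − (45.8)(9.8)x − (45.8)(9.8)(2.98) = 0
1425x² − 448.8x − 1338 = 0
x = [448.8 + √(201457 + 7.6240e+06)]/(2 × 1425) = 1.139 m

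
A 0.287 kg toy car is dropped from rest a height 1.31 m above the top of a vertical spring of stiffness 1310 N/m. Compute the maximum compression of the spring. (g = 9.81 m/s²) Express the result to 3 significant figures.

Measuring PE from the top of the relaxed spring, at max compression the car has dropped H + x with zero KE, so:
mg(H + x) = ½kx²
½(1310)x² − (0.287)(9.81)x − (0.287)(9.81)(1.31) = 0
655.0x² − 2.815x − 3.688 = 0
x = [2.815 + √(7.927 + 9663.3)]/(2 × 655.0) = 0.07722 m

x = 0.0772 m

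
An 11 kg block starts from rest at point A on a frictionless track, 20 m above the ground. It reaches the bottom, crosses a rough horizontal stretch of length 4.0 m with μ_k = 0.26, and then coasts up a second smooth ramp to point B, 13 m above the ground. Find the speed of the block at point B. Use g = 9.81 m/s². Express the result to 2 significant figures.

v = 11 m/s

Energy at A: mgh₁ = (11)(9.81)(20) = 2158.2 J
Friction loss: W_f = μ_k mg d = 112.2 J
At B: ½mv² + mgh₂ = mgh₁ − W_f
½mv² = 2158.2 − 112.2 − 1402.8 = 643.14 J
v = √(2 × 643.14/11) = 10.81 m/s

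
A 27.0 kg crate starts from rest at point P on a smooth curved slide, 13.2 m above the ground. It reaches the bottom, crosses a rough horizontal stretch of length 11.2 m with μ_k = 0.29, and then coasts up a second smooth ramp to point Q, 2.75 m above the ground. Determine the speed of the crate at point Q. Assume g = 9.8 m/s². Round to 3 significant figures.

Energy at P: mgh₁ = (27.0)(9.8)(13.2) = 3492.7 J
Friction loss: W_f = μ_k mg d = 859.4 J
At Q: ½mv² + mgh₂ = mgh₁ − W_f
½mv² = 3492.7 − 859.4 − 727.65 = 1905.6 J
v = √(2 × 1905.6/27.0) = 11.88 m/s

v = 11.9 m/s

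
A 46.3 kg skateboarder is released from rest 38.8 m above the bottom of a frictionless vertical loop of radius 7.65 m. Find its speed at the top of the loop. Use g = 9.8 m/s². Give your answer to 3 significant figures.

v = 21.5 m/s

Energy conservation: mgh = ½mv_top² + mg(2r)
v_top² = 2g(h − 2r) = 2(9.8)(38.8 − 15.30) = 460.6
v_top = 21.46 m/s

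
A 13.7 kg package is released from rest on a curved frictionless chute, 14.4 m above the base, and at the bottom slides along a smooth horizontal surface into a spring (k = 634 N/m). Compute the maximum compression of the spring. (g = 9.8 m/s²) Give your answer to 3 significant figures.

x = 2.47 m

Energy conservation (no friction) from release to max compression: mgh = ½kx²
x = √(2mgh/k) = √(2 × 13.7 × 9.8 × 14.4 / 634) = 2.470 m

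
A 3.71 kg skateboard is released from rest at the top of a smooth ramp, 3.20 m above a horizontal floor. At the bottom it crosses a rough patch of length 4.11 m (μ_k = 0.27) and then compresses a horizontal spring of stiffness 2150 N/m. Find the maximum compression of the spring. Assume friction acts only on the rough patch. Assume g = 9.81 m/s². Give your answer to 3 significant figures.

Initial energy: E₁ = mgh = (3.71)(9.81)(3.20) = 116.46 J
Friction removes W_f = μ_k mg d = (0.27)(3.71)(9.81)(4.11) = 40.39 J
Energy reaching the spring: E = 116.46 − 40.39 = 76.077 J
At max compression ½kx² = E ⇒ x = √(2E/k) = √(2 × 76.077/2150) = 0.2660 m

x = 0.266 m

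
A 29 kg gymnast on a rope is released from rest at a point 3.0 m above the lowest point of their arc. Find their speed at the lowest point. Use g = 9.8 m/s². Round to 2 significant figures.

v = 7.7 m/s

Energy conservation between the two points: mgh = ½mv²
v = √(2gh) = √(2 × 9.8 × 3.0) = √58.800 = 7.668 m/s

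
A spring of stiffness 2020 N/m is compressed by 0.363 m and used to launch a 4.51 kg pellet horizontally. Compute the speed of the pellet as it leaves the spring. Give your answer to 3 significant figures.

v = 7.68 m/s

Conservation of energy: ½kx² = ½mv²
v = x√(k/m) = 0.363 × √(2020/4.51) = 7.682 m/s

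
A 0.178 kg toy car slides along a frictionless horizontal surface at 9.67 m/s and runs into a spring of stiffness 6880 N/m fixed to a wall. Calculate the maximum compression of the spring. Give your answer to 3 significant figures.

At max compression the car is momentarily at rest: ½mv² = ½kx²
x = v√(m/k) = 9.67 × √(0.178/6880) = 0.04919 m

x = 0.0492 m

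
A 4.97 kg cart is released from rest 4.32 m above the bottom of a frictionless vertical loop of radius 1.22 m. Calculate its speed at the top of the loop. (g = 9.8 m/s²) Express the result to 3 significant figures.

v = 6.07 m/s

Energy conservation: mgh = ½mv_top² + mg(2r)
v_top² = 2g(h − 2r) = 2(9.8)(4.32 − 2.440) = 36.85
v_top = 6.070 m/s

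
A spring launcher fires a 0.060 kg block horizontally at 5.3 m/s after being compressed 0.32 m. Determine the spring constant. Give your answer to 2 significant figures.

Energy stored in the spring equals the launch KE: ½kx² = ½mv²
k = mv²/x² = (0.060)(5.3)²/(0.32)² = 16.46 N/m

k = 16 N/m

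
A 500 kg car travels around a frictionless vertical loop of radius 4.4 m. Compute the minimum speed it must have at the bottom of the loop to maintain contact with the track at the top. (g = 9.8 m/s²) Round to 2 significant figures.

At the top: mg = mv_top²/r ⇒ v_top² = gr = 43.12 m²/s²
Energy from bottom to top (height 2r): ½mv_bot² = ½mv_top² + mg(2r)
v_bot² = gr + 4gr = 5gr = 215.6
v_bot = √(5gr) = 14.68 m/s

v = 15 m/s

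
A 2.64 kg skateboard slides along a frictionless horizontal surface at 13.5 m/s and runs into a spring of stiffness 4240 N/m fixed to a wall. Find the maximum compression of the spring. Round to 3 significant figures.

x = 0.337 m

All KE is stored as spring PE at maximum compression: ½mv² = ½kx²
x = v√(m/k) = 13.5 × √(2.64/4240) = 0.3369 m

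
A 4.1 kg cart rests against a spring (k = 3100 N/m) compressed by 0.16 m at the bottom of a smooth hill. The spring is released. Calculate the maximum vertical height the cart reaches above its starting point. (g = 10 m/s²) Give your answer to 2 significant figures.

At maximum height the cart is at rest, so ½kx² = mgh
h = kx²/(2mg) = (3100)(0.16)²/(2 × 4.1 × 10) = 0.9678 m

h = 0.97 m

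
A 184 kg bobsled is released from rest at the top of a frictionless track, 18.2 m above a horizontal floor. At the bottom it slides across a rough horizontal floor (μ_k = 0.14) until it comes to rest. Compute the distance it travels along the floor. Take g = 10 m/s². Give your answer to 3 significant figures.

d = 130 m

Energy bookkeeping (friction removes W_f = μ_k N d):
At rest all PE has been dissipated by friction: mgh = μ_k m g d
d = h/μ_k = 18.2/0.14 = 130.0 m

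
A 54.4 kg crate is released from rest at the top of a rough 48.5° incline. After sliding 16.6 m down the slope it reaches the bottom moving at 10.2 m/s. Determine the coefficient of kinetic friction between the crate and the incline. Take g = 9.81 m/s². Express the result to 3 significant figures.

μ_k = 0.648

The energy dissipated by friction is the PE lost minus the KE gained:
mgL sinθ = 6634.9 J; ½mv² = 2829.9 J
W_f = 6634.9 − 2829.9 = 3805 J
μ_k = W_f/(mg cosθ · L) = 3805/(353.6 × 16.6) = 0.6482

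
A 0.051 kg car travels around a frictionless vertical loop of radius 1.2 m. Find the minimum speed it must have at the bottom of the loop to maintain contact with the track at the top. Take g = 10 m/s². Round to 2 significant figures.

v = 7.7 m/s

At the top: mg = mv_top²/r ⇒ v_top² = gr = 12.00 m²/s²
Energy from bottom to top (height 2r): ½mv_bot² = ½mv_top² + mg(2r)
v_bot² = gr + 4gr = 5gr = 60.00
v_bot = √(5gr) = 7.746 m/s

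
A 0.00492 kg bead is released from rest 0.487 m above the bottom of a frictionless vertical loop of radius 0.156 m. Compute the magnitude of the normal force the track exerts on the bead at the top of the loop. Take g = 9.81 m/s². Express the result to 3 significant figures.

N = 0.0600 N

Energy from release to top (height 2r): mgh = ½mv_top² + mg(2r)
v_top² = 2g(h − 2r) = 2(9.81)(0.487 − 0.3120) = 3.4335 m²/s²
At the top, both N and weight point toward the centre: N + mg = mv_top²/r
N = m(v_top²/r − g) = 0.00492(3.4335/0.156 − 9.81) = 0.06002 N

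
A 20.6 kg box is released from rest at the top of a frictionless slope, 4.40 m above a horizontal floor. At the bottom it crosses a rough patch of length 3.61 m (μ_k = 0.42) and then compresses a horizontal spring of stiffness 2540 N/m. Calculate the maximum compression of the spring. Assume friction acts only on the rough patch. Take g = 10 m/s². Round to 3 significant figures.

Initial energy: E₁ = mgh = (20.6)(10)(4.40) = 906.40 J
Friction removes W_f = μ_k mg d = (0.42)(20.6)(10)(3.61) = 312.3 J
Energy reaching the spring: E = 906.40 − 312.3 = 594.06 J
At max compression ½kx² = E ⇒ x = √(2E/k) = √(2 × 594.06/2540) = 0.6839 m

x = 0.684 m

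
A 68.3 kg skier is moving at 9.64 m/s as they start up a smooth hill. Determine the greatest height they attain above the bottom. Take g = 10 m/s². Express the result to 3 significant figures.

Setting KE at the bottom equal to PE gained: ½mv² = mgh
h = v²/(2g) = 9.64²/(2 × 10) = 4.646 m

h = 4.65 m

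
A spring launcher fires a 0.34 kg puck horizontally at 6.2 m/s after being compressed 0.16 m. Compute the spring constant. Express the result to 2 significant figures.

k = 510 N/m

Energy stored in the spring equals the launch KE: ½kx² = ½mv²
k = mv²/x² = (0.34)(6.2)²/(0.16)² = 510.5 N/m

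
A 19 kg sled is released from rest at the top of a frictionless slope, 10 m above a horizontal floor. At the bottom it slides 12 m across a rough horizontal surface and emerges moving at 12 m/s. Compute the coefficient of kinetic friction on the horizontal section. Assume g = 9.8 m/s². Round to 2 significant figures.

Energy bookkeeping (friction removes W_f = μ_k N d):
mgh = ½mv² + μ_k m g d
mgh = 1862.0 J; ½mv² = 1368.0 J
W_f = 1862.0 − 1368.0 = 494.0 J
μ_k = W_f/(mg·d) = 494.0/(186.2 × 12) = 0.2211

μ_k = 0.22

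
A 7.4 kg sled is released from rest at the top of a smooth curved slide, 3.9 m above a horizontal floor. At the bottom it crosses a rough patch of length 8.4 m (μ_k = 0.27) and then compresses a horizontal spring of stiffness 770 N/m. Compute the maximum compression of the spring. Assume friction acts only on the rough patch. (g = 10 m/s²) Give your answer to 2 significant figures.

x = 0.56 m

Initial energy: E₁ = mgh = (7.4)(10)(3.9) = 288.60 J
Friction removes W_f = μ_k mg d = (0.27)(7.4)(10)(8.4) = 167.8 J
Energy reaching the spring: E = 288.60 − 167.8 = 120.77 J
At max compression ½kx² = E ⇒ x = √(2E/k) = √(2 × 120.77/770) = 0.5601 m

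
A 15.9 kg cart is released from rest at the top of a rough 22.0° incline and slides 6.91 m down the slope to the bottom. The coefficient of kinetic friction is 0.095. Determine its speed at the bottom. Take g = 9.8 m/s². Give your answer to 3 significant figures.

Work–energy: mg(L sinθ) − μ_k(mg cosθ)L = ½mv²
mgh = mgL sinθ = (15.9)(9.8)(6.91)sin22.0° = 403.34 J
W_f = μ_k mg cosθ · L = (0.095)(15.9)(9.8)cos22.0°·6.91 = 94.84 J
½mv² = 403.34 − 94.84 = 308.51 J
v = √(2 × 308.51/15.9) = 6.229 m/s

v = 6.23 m/s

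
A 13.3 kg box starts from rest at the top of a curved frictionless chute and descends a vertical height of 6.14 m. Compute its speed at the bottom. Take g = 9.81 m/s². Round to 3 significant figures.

v = 11.0 m/s

Energy conservation between the two points: mgh = ½mv²
v = √(2gh) = √(2 × 9.81 × 6.14) = √120.47 = 10.98 m/s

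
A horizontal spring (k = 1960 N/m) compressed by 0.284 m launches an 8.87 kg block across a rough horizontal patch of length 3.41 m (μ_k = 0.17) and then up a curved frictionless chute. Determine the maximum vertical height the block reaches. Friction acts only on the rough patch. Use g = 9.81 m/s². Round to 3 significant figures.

Spring energy: E₀ = ½kx² = ½(1960)(0.284)² = 79.043 J
Friction: W_f = μ_k mg d = (0.17)(8.87)(9.81)(3.41) = 50.44 J
Energy at base of ramp: E = 79.043 − 50.44 = 28.600 J
At max height all remaining energy is PE: mgh = E ⇒ h = E/(mg) = 28.600/(8.87 × 9.81) = 0.3287 m

h = 0.329 m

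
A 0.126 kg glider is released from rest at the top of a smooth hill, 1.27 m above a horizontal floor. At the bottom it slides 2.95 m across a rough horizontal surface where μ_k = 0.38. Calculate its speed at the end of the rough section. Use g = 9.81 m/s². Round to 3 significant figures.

v = 1.71 m/s

Energy bookkeeping (friction removes W_f = μ_k N d):
mgh = ½mv² + μ_k m g d
W_f = μ_k mg d = (0.38)(0.126)(9.81)(2.95) = 1.386 J
½mv² = mgh − W_f = 1.5698 − 1.386 = 0.18417 J
v = √(2 × 0.18417/0.126) = 1.710 m/s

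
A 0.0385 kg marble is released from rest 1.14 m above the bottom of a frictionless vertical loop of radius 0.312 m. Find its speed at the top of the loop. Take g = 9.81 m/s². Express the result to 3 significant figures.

Energy conservation: mgh = ½mv_top² + mg(2r)
v_top² = 2g(h − 2r) = 2(9.81)(1.14 − 0.6240) = 10.12
v_top = 3.182 m/s

v = 3.18 m/s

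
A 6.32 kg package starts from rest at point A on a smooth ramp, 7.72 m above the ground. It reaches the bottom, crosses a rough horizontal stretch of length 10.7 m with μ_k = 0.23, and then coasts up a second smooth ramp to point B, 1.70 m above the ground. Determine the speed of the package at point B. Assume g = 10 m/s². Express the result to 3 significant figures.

Energy at A: mgh₁ = (6.32)(10)(7.72) = 487.90 J
Friction loss: W_f = μ_k mg d = 155.5 J
At B: ½mv² + mgh₂ = mgh₁ − W_f
½mv² = 487.90 − 155.5 − 107.44 = 224.93 J
v = √(2 × 224.93/6.32) = 8.437 m/s

v = 8.44 m/s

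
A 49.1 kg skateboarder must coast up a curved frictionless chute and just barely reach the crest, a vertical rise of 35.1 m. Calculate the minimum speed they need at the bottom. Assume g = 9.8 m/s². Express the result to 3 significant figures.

At the top they are momentarily at rest, so all KE converts to PE: ½mv² = mgh
v = √(2gh) = √(2 × 9.8 × 35.1) = 26.23 m/s

v = 26.2 m/s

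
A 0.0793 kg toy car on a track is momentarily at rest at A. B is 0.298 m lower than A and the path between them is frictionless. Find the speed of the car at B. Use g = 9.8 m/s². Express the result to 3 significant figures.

Equating total energy at the two states: mgh = ½mv²
v = √(2gh) = √(2 × 9.8 × 0.298) = √5.8408 = 2.417 m/s

v = 2.42 m/s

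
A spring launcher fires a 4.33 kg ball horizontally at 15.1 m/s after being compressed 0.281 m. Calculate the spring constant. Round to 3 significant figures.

½kx² = ½mv²
k = mv²/x² = (4.33)(15.1)²/(0.281)² = 12503 N/m

k = 12500 N/m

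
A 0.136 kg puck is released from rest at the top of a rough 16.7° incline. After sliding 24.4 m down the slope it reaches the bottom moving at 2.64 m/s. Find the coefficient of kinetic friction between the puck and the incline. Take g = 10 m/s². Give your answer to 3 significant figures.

μ_k = 0.285

mgh = ½mv² + μ_k (mg cosθ) L, with h = L sinθ
mgL sinθ = 9.5358 J; ½mv² = 0.47393 J
W_f = 9.5358 − 0.47393 = 9.062 J
μ_k = W_f/(mg cosθ · L) = 9.062/(1.303 × 24.4) = 0.2851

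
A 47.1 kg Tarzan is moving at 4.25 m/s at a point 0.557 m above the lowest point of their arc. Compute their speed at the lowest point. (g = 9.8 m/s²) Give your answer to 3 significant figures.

v = 5.38 m/s

By conservation of mechanical energy, ½mv₀² + mgh = ½mv²
v² = v₀² + 2gh = (4.25)² + 2(9.8)(0.557) = 28.980
v = √28.980 = 5.383 m/s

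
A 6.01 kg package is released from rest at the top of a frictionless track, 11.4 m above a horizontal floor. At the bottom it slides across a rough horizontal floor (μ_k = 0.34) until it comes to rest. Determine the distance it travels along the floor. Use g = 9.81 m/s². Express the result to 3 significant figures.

d = 33.5 m

Applying the work–energy principle:
At rest all PE has been dissipated by friction: mgh = μ_k m g d
d = h/μ_k = 11.4/0.34 = 33.53 m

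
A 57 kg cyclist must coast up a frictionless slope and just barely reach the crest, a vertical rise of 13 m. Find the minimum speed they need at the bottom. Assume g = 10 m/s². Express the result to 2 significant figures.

v = 16 m/s

At the top they are momentarily at rest, so all KE converts to PE: ½mv² = mgh
v = √(2gh) = √(2 × 10 × 13) = 16.12 m/s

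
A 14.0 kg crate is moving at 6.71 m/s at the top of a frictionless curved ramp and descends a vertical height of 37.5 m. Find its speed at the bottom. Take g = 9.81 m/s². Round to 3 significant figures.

Equating total energy at the two states: ½mv₀² + mgh = ½mv²
v² = v₀² + 2gh = (6.71)² + 2(9.81)(37.5) = 780.77
v = √780.77 = 27.94 m/s

v = 27.9 m/s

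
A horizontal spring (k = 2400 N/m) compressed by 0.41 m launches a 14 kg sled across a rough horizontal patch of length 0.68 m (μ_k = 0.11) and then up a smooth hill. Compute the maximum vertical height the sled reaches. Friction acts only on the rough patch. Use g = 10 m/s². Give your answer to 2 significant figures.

h = 1.4 m

Spring energy: E₀ = ½kx² = ½(2400)(0.41)² = 201.72 J
Friction: W_f = μ_k mg d = (0.11)(14)(10)(0.68) = 10.47 J
Energy at base of ramp: E = 201.72 − 10.47 = 191.25 J
At max height all remaining energy is PE: mgh = E ⇒ h = E/(mg) = 191.25/(14 × 10) = 1.366 m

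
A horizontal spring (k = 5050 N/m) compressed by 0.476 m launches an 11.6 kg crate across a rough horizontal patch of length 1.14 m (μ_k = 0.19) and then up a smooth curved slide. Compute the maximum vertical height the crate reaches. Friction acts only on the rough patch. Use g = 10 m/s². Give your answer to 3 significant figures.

h = 4.72 m

Spring energy: E₀ = ½kx² = ½(5050)(0.476)² = 572.10 J
Friction: W_f = μ_k mg d = (0.19)(11.6)(10)(1.14) = 25.13 J
Energy at base of ramp: E = 572.10 − 25.13 = 546.98 J
At max height all remaining energy is PE: mgh = E ⇒ h = E/(mg) = 546.98/(11.6 × 10) = 4.715 m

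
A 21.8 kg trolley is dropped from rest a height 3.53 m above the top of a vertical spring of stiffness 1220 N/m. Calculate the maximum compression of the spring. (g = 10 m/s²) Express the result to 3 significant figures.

x = 1.32 m

Measuring PE from the top of the relaxed spring, at max compression the trolley has dropped H + x with zero KE, so:
mg(H + x) = ½kx²
½(1220)x² − (21.8)(10)x − (21.8)(10)(3.53) = 0
610.0x² − 218.0x − 769.5 = 0
x = [218.0 + √(47524 + 1.8777e+06)]/(2 × 610.0) = 1.316 m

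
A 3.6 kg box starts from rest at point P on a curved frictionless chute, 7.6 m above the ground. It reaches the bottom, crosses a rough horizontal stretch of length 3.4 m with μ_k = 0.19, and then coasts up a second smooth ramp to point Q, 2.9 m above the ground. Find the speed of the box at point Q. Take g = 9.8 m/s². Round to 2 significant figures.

Energy at P: mgh₁ = (3.6)(9.8)(7.6) = 268.13 J
Friction loss: W_f = μ_k mg d = 22.79 J
At Q: ½mv² + mgh₂ = mgh₁ − W_f
½mv² = 268.13 − 22.79 − 102.31 = 143.03 J
v = √(2 × 143.03/3.6) = 8.914 m/s

v = 8.9 m/s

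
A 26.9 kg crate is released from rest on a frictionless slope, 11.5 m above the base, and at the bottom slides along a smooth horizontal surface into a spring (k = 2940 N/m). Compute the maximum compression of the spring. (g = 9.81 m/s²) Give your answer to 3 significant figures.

x = 1.44 m

Gravitational PE at the top equals spring PE at max compression: mgh = ½kx²
x = √(2mgh/k) = √(2 × 26.9 × 9.81 × 11.5 / 2940) = 1.437 m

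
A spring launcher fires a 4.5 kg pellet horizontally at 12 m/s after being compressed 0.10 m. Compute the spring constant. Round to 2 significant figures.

k = 65000 N/m

½kx² = ½mv²
k = mv²/x² = (4.5)(12)²/(0.10)² = 64800 N/m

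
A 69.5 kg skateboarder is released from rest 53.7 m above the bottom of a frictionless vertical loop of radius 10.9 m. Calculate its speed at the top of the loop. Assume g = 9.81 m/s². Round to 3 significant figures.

v = 25.0 m/s

Energy conservation: mgh = ½mv_top² + mg(2r)
v_top² = 2g(h − 2r) = 2(9.81)(53.7 − 21.80) = 625.9
v_top = 25.02 m/s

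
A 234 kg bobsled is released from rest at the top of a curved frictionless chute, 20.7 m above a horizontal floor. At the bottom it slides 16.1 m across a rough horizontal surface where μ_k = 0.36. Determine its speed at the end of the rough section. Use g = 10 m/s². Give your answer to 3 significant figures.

Energy bookkeeping (friction removes W_f = μ_k N d):
mgh = ½mv² + μ_k m g d
W_f = μ_k mg d = (0.36)(234)(10)(16.1) = 13563 J
½mv² = mgh − W_f = 48438 − 13563 = 34875 J
v = √(2 × 34875/234) = 17.26 m/s

v = 17.3 m/s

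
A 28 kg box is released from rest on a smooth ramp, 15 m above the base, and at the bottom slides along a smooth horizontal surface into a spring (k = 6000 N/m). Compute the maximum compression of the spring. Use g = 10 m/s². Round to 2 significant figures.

Energy conservation (no friction) from release to max compression: mgh = ½kx²
x = √(2mgh/k) = √(2 × 28 × 10 × 15 / 6000) = 1.183 m

x = 1.2 m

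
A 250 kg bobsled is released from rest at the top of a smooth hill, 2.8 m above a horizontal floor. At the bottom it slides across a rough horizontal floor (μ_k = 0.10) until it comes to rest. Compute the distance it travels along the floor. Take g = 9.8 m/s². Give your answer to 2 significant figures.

d = 28 m

Energy bookkeeping (friction removes W_f = μ_k N d):
At rest all PE has been dissipated by friction: mgh = μ_k m g d
d = h/μ_k = 2.8/0.10 = 28.00 m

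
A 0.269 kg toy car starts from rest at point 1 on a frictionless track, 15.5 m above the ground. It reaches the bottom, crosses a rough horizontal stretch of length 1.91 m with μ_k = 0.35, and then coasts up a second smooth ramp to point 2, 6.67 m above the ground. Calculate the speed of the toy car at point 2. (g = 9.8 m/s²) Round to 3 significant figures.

Energy at 1: mgh₁ = (0.269)(9.8)(15.5) = 40.861 J
Friction loss: W_f = μ_k mg d = 1.762 J
At 2: ½mv² + mgh₂ = mgh₁ − W_f
½mv² = 40.861 − 1.762 − 17.583 = 21.515 J
v = √(2 × 21.515/0.269) = 12.65 m/s

v = 12.6 m/s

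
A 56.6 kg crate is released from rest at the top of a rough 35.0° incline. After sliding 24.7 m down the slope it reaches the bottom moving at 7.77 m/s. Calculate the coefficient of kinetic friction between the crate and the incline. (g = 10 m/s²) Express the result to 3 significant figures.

mgh = ½mv² + μ_k (mg cosθ) L, with h = L sinθ
mgL sinθ = 8018.7 J; ½mv² = 1708.6 J
W_f = 8018.7 − 1708.6 = 6310 J
μ_k = W_f/(mg cosθ · L) = 6310/(463.6 × 24.7) = 0.5510

μ_k = 0.551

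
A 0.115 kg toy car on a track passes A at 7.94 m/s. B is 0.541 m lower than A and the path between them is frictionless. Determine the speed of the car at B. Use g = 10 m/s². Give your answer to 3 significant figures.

Mechanical energy is conserved (no friction): ½mv₀² + mgh = ½mv²
v² = v₀² + 2gh = (7.94)² + 2(10)(0.541) = 73.864
v = √73.864 = 8.594 m/s

v = 8.59 m/s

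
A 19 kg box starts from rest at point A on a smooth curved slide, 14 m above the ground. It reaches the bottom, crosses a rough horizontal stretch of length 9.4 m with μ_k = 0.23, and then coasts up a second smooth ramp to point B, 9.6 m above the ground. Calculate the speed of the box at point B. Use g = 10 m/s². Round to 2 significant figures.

v = 6.7 m/s

Energy at A: mgh₁ = (19)(10)(14) = 2660.0 J
Friction loss: W_f = μ_k mg d = 410.8 J
At B: ½mv² + mgh₂ = mgh₁ − W_f
½mv² = 2660.0 − 410.8 − 1824.0 = 425.22 J
v = √(2 × 425.22/19) = 6.690 m/s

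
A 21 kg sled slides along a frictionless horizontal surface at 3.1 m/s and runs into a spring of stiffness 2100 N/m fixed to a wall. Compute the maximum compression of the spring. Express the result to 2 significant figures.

Conservation of energy between contact and max compression: ½mv² = ½kx²
x = v√(m/k) = 3.1 × √(21/2100) = 0.3100 m

x = 0.31 m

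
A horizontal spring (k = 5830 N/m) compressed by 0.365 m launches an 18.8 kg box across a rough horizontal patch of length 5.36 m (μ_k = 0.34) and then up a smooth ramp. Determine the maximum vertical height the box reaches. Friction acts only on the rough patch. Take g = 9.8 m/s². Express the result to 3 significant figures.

h = 0.285 m

Spring energy: E₀ = ½kx² = ½(5830)(0.365)² = 388.35 J
Friction: W_f = μ_k mg d = (0.34)(18.8)(9.8)(5.36) = 335.8 J
Energy at base of ramp: E = 388.35 − 335.8 = 52.592 J
At max height all remaining energy is PE: mgh = E ⇒ h = E/(mg) = 52.592/(18.8 × 9.8) = 0.2855 m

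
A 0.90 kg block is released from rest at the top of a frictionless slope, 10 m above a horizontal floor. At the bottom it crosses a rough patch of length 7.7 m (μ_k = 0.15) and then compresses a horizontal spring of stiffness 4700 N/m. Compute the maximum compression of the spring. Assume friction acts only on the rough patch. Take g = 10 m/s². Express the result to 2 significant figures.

Initial energy: E₁ = mgh = (0.90)(10)(10) = 90.000 J
Friction removes W_f = μ_k mg d = (0.15)(0.90)(10)(7.7) = 10.40 J
Energy reaching the spring: E = 90.000 − 10.40 = 79.605 J
At max compression ½kx² = E ⇒ x = √(2E/k) = √(2 × 79.605/4700) = 0.1841 m

x = 0.18 m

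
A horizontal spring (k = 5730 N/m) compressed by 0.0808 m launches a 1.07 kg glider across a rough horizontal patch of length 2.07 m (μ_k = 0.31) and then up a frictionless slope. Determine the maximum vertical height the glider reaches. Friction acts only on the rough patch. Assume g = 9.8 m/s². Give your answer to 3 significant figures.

h = 1.14 m

Spring energy: E₀ = ½kx² = ½(5730)(0.0808)² = 18.705 J
Friction: W_f = μ_k mg d = (0.31)(1.07)(9.8)(2.07) = 6.729 J
Energy at base of ramp: E = 18.705 − 6.729 = 11.976 J
At max height all remaining energy is PE: mgh = E ⇒ h = E/(mg) = 11.976/(1.07 × 9.8) = 1.142 m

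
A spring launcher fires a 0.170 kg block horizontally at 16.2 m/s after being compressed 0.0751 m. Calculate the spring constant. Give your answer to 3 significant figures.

Spring PE at full compression equals KE at release: ½kx² = ½mv²
k = mv²/x² = (0.170)(16.2)²/(0.0751)² = 7910 N/m

k = 7910 N/m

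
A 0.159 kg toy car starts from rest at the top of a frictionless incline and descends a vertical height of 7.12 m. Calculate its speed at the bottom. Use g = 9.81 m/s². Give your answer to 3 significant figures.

Mechanical energy is conserved (no friction): mgh = ½mv²
The mass cancels from both sides.
v = √(2gh) = √(2 × 9.81 × 7.12) = √139.69 = 11.82 m/s

v = 11.8 m/s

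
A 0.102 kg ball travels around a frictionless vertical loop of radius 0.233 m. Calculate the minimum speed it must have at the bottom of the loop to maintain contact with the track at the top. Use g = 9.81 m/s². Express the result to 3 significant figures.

v = 3.38 m/s

At the top: mg = mv_top²/r ⇒ v_top² = gr = 2.286 m²/s²
Energy from bottom to top (height 2r): ½mv_bot² = ½mv_top² + mg(2r)
v_bot² = gr + 4gr = 5gr = 11.43
v_bot = √(5gr) = 3.381 m/s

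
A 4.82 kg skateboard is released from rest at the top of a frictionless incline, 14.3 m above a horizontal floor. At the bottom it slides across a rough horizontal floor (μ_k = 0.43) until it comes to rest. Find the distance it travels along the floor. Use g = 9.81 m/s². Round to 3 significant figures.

Energy bookkeeping (friction removes W_f = μ_k N d):
At rest all PE has been dissipated by friction: mgh = μ_k m g d
d = h/μ_k = 14.3/0.43 = 33.26 m

d = 33.3 m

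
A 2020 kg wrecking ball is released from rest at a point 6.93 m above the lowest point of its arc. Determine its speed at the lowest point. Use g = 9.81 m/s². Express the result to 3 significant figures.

v = 11.7 m/s

By conservation of mechanical energy, mgh = ½mv²
v = √(2gh) = √(2 × 9.81 × 6.93) = √135.97 = 11.66 m/s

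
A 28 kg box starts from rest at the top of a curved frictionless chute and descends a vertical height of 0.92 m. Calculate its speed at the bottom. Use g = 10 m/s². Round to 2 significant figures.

v = 4.3 m/s

By conservation of mechanical energy, mgh = ½mv²
The mass cancels from both sides.
v = √(2gh) = √(2 × 10 × 0.92) = √18.400 = 4.290 m/s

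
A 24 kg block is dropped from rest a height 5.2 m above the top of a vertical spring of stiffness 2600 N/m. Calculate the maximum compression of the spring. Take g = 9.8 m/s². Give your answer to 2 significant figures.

Let x be the compression. The total drop is H + x, and the block is instantaneously at rest at max compression, so energy conservation gives:
mg(H + x) = ½kx²
½(2600)x² − (24)(9.8)x − (24)(9.8)(5.2) = 0
1300x² − 235.2x − 1223 = 0
x = [235.2 + √(55319 + 6.3598e+06)]/(2 × 1300) = 1.065 m

x = 1.1 m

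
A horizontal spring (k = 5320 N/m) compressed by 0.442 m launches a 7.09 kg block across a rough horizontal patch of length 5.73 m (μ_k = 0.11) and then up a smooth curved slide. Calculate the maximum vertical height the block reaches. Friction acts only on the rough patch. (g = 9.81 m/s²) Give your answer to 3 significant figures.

Spring energy: E₀ = ½kx² = ½(5320)(0.442)² = 519.67 J
Friction: W_f = μ_k mg d = (0.11)(7.09)(9.81)(5.73) = 43.84 J
Energy at base of ramp: E = 519.67 − 43.84 = 475.83 J
At max height all remaining energy is PE: mgh = E ⇒ h = E/(mg) = 475.83/(7.09 × 9.81) = 6.841 m

h = 6.84 m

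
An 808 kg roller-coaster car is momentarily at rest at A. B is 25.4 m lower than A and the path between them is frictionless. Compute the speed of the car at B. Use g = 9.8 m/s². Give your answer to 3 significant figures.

v = 22.3 m/s

Mechanical energy is conserved (no friction): mgh = ½mv²
v = √(2gh) = √(2 × 9.8 × 25.4) = √497.84 = 22.31 m/s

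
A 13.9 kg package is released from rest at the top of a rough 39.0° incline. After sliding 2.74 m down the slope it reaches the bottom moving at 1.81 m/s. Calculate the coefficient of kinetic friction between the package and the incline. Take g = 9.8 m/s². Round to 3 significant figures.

μ_k = 0.731

Energy balance down the incline: mg L sinθ − ½mv² = μ_k (mg cosθ) L
mgL sinθ = 234.89 J; ½mv² = 22.769 J
W_f = 234.89 − 22.769 = 212.1 J
μ_k = W_f/(mg cosθ · L) = 212.1/(105.9 × 2.74) = 0.7313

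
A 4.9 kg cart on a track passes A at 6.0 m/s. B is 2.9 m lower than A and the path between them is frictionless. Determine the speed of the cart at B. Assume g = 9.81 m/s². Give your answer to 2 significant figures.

Energy conservation between the two points: ½mv₀² + mgh = ½mv²
The mass cancels from both sides.
v² = v₀² + 2gh = (6.0)² + 2(9.81)(2.9) = 92.898
v = √92.898 = 9.638 m/s

v = 9.6 m/s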